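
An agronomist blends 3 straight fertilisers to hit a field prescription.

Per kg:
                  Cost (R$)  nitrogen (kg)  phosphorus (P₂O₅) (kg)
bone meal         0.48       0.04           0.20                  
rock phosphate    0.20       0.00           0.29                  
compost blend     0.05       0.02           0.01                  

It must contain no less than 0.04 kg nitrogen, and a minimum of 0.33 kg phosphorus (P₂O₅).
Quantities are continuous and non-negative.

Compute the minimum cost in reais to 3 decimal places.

R$0.314

This is a linear program. Let x1 = kg of bone meal, x2 = kg of rock phosphate, x3 = kg of compost blend.
Minimize 0.48x1 + 0.2x2 + 0.05x3 subject to:
  0.04x1 + 0.02x3 ≥ 0.04   (nitrogen)
  0.2x1 + 0.29x2 + 0.01x3 ≥ 0.33   (phosphorus (P₂O₅))
  x1, x2, x3 ≥ 0.
The minimum-cost mix takes nothing from bone meal — only rock phosphate, compost blend. The nitrogen and phosphorus (P₂O₅) requirements are met with equality.
That vertex is x2 = 1.069, x3 = 2.
Objective = 0.2·1.069 + 0.05·2 = 0.31380.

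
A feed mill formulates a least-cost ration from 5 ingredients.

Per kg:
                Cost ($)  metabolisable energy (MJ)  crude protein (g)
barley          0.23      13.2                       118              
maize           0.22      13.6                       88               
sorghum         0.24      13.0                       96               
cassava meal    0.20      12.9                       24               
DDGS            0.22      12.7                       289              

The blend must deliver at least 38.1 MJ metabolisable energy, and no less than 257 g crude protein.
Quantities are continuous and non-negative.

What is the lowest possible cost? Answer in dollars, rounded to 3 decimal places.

$0.607

Set it up as a linear program. Let x1 = kg of barley, x2 = kg of maize, x3 = kg of sorghum, x4 = kg of cassava meal, x5 = kg of DDGS.
min 0.23x1 + 0.22x2 + 0.24x3 + 0.2x4 + 0.22x5 subject to:
  13.2x1 + 13.6x2 + 13x3 + 12.9x4 + 12.7x5 ≥ 38.1   (metabolisable energy)
  118x1 + 88x2 + 96x3 + 24x4 + 289x5 ≥ 257   (crude protein)
  x1, x2, x3, x4, x5 ≥ 0.
The optimal basis is {cassava meal, DDGS}; barley, maize, sorghum drop out. Binding constraints: metabolisable energy and crude protein.
That vertex is x4 = 2.263, x5 = 0.7013.
Objective = 0.2·2.263 + 0.22·0.7013 = 0.60689.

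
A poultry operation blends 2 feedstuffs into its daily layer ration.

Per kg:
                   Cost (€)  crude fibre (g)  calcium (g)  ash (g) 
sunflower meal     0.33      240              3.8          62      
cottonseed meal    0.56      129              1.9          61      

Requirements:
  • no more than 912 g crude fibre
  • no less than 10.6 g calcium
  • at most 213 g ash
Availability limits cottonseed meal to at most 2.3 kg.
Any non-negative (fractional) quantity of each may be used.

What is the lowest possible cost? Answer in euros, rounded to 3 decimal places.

€0.921

Let x1 = kg of sunflower meal, x2 = kg of cottonseed meal.
min 0.33x1 + 0.56x2 subject to:
  240x1 + 129x2 ≤ 912   (crude fibre)
  3.8x1 + 1.9x2 ≥ 10.6   (calcium)
  62x1 + 61x2 ≤ 213   (ash)
  x2 ≤ 2.3
  x1, x2 ≥ 0.
The optimal basis is {sunflower meal}; cottonseed meal drops out. There the calcium constraint is tight.
Optimal quantities: sunflower meal = 2.7895 kg.
Total cost: 0.33·2.7895 = 0.92054.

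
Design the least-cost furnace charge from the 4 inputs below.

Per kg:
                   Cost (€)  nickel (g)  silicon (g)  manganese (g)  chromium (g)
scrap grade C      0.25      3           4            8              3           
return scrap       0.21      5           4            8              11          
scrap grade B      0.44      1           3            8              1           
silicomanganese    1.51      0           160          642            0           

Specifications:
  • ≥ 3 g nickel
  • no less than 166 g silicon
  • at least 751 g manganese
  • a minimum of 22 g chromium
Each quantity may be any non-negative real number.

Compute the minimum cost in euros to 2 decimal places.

This is a linear program. Let x1 = kg of scrap grade C, x2 = kg of return scrap, x3 = kg of scrap grade B, x4 = kg of silicomanganese.
Minimise 0.25x1 + 0.21x2 + 0.44x3 + 1.51x4 with:
  3x1 + 5x2 + 1x3 ≥ 3   (nickel)
  4x1 + 4x2 + 3x3 + 160x4 ≥ 166   (silicon)
  8x1 + 8x2 + 8x3 + 642x4 ≥ 751   (manganese)
  3x1 + 11x2 + 1x3 ≥ 22   (chromium)
  x1, x2, x3, x4 ≥ 0.
The minimum-cost mix takes nothing from scrap grade C, scrap grade B — only return scrap, silicomanganese. Binding constraints: manganese and chromium.
That vertex is x2 = 2, x4 = 1.145.
Total cost: 0.21·2 + 1.51·1.145 = 2.1490.

€2.15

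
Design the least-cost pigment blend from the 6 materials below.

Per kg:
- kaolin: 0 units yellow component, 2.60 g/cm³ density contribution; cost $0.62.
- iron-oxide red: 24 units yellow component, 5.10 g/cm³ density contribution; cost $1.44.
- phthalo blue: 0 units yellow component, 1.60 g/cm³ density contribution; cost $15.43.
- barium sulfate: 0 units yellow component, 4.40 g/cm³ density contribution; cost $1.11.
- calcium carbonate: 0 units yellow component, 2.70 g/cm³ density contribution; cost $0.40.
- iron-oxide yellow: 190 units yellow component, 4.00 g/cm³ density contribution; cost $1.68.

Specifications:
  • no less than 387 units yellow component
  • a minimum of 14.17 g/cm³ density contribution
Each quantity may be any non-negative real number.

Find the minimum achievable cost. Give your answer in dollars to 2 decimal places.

$4.31

Let x1 = kg of kaolin, x2 = kg of iron-oxide red, x3 = kg of phthalo blue, x4 = kg of barium sulfate, x5 = kg of calcium carbonate, x6 = kg of iron-oxide yellow.
min 0.62x1 + 1.44x2 + 15.43x3 + 1.11x4 + 0.4x5 + 1.68x6 with:
  24x2 + 190x6 ≥ 387   (yellow component)
  2.6x1 + 5.1x2 + 1.6x3 + 4.4x4 + 2.7x5 + 4x6 ≥ 14.17   (density contribution)
  x1, x2, x3, x4, x5, x6 ≥ 0.
The optimal basis is {calcium carbonate, iron-oxide yellow}; kaolin, iron-oxide red, phthalo blue, barium sulfate drop out. Binding constraints: yellow component and density contribution.
So calcium carbonate = 2.231 kg, iron-oxide yellow = 2.037 kg.
Hence cost = 0.4·2.231 + 1.68·2.037 = $4.3146.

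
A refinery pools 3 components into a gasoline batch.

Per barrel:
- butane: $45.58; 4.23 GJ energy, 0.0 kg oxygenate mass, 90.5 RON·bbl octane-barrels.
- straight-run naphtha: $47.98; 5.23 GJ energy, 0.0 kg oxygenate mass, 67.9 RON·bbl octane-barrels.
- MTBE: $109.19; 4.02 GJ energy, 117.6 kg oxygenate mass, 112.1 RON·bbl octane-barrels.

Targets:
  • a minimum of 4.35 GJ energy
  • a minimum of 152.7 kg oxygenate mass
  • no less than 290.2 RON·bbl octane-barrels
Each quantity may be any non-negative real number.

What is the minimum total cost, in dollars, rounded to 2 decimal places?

Let x1 = barrels of butane, x2 = barrels of straight-run naphtha, x3 = barrels of MTBE.
Minimise 45.58x1 + 47.98x2 + 109.19x3 with:
  4.23x1 + 5.23x2 + 4.02x3 ≥ 4.35   (energy)
  117.6x3 ≥ 152.7   (oxygenate mass)
  90.5x1 + 67.9x2 + 112.1x3 ≥ 290.2   (octane-barrels)
  x1, x2, x3 ≥ 0.
The minimum-cost mix takes nothing from straight-run naphtha — only butane, MTBE. Binding constraints: oxygenate mass and octane-barrels.
Optimal quantities: butane = 1.5982 barrels, MTBE = 1.2985 barrels.
Total cost: 45.58·1.5982 + 109.19·1.2985 = 214.6292.

$214.63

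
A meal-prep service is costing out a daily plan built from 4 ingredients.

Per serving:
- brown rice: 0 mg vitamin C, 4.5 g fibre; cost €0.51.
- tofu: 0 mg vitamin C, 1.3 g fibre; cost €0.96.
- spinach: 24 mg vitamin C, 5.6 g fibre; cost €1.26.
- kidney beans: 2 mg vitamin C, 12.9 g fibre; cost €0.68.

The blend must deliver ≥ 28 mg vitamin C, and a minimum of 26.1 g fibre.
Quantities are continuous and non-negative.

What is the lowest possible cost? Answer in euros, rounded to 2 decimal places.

€2.37

Let x1 = servings of brown rice, x2 = servings of tofu, x3 = servings of spinach, x4 = servings of kidney beans.
min 0.51x1 + 0.96x2 + 1.26x3 + 0.68x4 subject to:
  24x3 + 2x4 ≥ 28   (vitamin C)
  4.5x1 + 1.3x2 + 5.6x3 + 12.9x4 ≥ 26.1   (fibre)
  x1, x2, x3, x4 ≥ 0.
The optimal basis is {spinach, kidney beans}; brown rice, tofu drop out. The vitamin C and fibre requirements are met with equality.
So spinach = 1.0355 servings, kidney beans = 1.5737 servings.
Cost = 1.26·1.0355 + 0.68·1.5737 = 2.3748.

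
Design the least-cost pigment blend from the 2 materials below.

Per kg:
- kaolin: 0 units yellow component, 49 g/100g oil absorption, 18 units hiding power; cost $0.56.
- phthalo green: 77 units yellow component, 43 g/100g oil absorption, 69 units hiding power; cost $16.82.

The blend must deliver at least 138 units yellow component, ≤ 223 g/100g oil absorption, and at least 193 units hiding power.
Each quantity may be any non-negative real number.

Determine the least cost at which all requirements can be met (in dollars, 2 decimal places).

Set it up as a linear program. Let x1 = kg of kaolin, x2 = kg of phthalo green.
Minimize 0.56x1 + 16.82x2 with:
  77x2 ≥ 138   (yellow component)
  49x1 + 43x2 ≤ 223   (oil absorption)
  18x1 + 69x2 ≥ 193   (hiding power)
  x1, x2 ≥ 0.
Both inputs are positive at the optimum. The oil absorption and hiding power requirements are met with equality.
That vertex is x1 = 2.719, x2 = 2.088.
Hence cost = 0.56·2.719 + 16.82·2.088 = $36.6428.

$36.64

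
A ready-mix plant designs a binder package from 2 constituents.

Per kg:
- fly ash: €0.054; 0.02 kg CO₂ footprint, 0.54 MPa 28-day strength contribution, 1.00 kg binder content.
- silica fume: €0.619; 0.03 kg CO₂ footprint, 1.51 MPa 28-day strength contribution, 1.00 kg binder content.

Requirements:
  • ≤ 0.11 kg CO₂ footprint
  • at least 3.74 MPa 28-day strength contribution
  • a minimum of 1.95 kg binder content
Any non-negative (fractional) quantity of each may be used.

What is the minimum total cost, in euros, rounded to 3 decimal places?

Let x1 = kg of fly ash, x2 = kg of silica fume.
Minimize 0.054x1 + 0.619x2 s.t.:
  0.02x1 + 0.03x2 ≤ 0.11   (CO₂ footprint)
  0.54x1 + 1.51x2 ≥ 3.74   (28-day strength contribution)
  1x1 + 1x2 ≥ 1.95   (binder content)
  x1, x2 ≥ 0.
Both inputs are positive at the optimum. There the CO₂ footprint and 28-day strength contribution constraints are tight.
So fly ash = 3.85 kg, silica fume = 1.1 kg.
Total cost: 0.054·3.85 + 0.619·1.1 = 0.88880.

€0.889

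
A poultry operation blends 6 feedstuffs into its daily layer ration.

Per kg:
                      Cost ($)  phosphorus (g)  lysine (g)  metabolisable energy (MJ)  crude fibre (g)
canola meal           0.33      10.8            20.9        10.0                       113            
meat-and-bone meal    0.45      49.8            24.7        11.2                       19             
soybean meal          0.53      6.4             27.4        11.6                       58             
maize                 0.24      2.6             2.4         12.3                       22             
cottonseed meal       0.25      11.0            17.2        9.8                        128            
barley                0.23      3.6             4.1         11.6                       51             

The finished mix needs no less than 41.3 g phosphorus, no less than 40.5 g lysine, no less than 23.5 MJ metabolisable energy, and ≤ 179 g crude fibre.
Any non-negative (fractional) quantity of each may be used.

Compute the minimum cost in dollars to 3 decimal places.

$0.705

This is a linear program. Let x1 = kg of canola meal, x2 = kg of meat-and-bone meal, x3 = kg of soybean meal, x4 = kg of maize, x5 = kg of cottonseed meal, x6 = kg of barley.
Minimize 0.33x1 + 0.45x2 + 0.53x3 + 0.24x4 + 0.25x5 + 0.23x6 s.t.:
  10.8x1 + 49.8x2 + 6.4x3 + 2.6x4 + 11x5 + 3.6x6 ≥ 41.3   (phosphorus)
  20.9x1 + 24.7x2 + 27.4x3 + 2.4x4 + 17.2x5 + 4.1x6 ≥ 40.5   (lysine)
  10x1 + 11.2x2 + 11.6x3 + 12.3x4 + 9.8x5 + 11.6x6 ≥ 23.5   (metabolisable energy)
  113x1 + 19x2 + 58x3 + 22x4 + 128x5 + 51x6 ≤ 179   (crude fibre)
  x1, x2, x3, x4, x5, x6 ≥ 0.
The optimal basis is {meat-and-bone meal, maize, cottonseed meal}; canola meal, soybean meal, barley drop out. The lysine, metabolisable energy, crude fibre requirements are met with equality.
That vertex is x2 = 0.7485, x4 = 0.2356, x5 = 1.247.
Total cost: 0.45·0.7485 + 0.24·0.2356 + 0.25·1.247 = 0.70512.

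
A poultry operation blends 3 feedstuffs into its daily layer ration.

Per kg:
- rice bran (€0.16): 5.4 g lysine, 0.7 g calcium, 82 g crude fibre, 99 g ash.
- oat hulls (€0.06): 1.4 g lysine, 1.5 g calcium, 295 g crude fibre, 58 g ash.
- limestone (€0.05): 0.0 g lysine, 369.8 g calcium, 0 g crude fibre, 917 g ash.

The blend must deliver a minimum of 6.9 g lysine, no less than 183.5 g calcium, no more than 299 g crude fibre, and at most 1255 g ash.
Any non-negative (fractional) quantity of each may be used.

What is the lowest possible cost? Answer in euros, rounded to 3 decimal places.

Treat it as an LP. Let x1 = kg of rice bran, x2 = kg of oat hulls, x3 = kg of limestone.
Minimize 0.16x1 + 0.06x2 + 0.05x3 s.t.:
  5.4x1 + 1.4x2 ≥ 6.9   (lysine)
  0.7x1 + 1.5x2 + 369.8x3 ≥ 183.5   (calcium)
  82x1 + 295x2 ≤ 299   (crude fibre)
  99x1 + 58x2 + 917x3 ≤ 1255   (ash)
  x1, x2, x3 ≥ 0.
The cheapest feasible vertex uses only rice bran, limestone; oat hulls is not used. The lysine and calcium requirements are met with equality.
So rice bran = 1.278 kg, limestone = 0.4938 kg.
Total cost: 0.16·1.278 + 0.05·0.4938 = 0.22917.

€0.229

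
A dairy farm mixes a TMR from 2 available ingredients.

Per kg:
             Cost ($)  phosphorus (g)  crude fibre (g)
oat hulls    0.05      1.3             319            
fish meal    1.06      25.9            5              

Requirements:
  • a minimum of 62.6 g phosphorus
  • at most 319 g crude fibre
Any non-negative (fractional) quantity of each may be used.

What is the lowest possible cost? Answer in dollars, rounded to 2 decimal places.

Let x1 = kg of oat hulls, x2 = kg of fish meal.
Minimise 0.05x1 + 1.06x2 subject to:
  1.3x1 + 25.9x2 ≥ 62.6   (phosphorus)
  319x1 + 5x2 ≤ 319   (crude fibre)
  x1, x2 ≥ 0.
Both inputs are positive at the optimum. The phosphorus and crude fibre requirements are met with equality.
Optimal quantities: oat hulls = 0.9629 kg, fish meal = 2.369 kg.
Hence cost = 0.05·0.9629 + 1.06·2.369 = $2.5593.

$2.56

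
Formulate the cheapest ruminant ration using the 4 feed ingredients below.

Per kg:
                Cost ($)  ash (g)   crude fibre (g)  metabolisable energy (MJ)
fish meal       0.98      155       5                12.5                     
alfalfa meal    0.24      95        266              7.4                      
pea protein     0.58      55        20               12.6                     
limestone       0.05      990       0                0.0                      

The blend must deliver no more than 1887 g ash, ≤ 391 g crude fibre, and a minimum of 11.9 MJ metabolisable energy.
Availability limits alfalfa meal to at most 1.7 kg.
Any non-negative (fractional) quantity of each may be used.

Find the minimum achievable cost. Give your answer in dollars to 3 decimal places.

Treat it as an LP. Let x1 = kg of fish meal, x2 = kg of alfalfa meal, x3 = kg of pea protein, x4 = kg of limestone.
Minimise 0.98x1 + 0.24x2 + 0.58x3 + 0.05x4 s.t.:
  155x1 + 95x2 + 55x3 + 990x4 ≤ 1887   (ash)
  5x1 + 266x2 + 20x3 ≤ 391   (crude fibre)
  12.5x1 + 7.4x2 + 12.6x3 ≥ 11.9   (metabolisable energy)
  x2 ≤ 1.7
  x1, x2, x3, x4 ≥ 0.
The optimal basis is {alfalfa meal, pea protein}; fish meal, limestone drop out. There the crude fibre and metabolisable energy constraints are tight.
So alfalfa meal = 1.4635 kg, pea protein = 0.084904 kg.
Total cost: 0.24·1.4635 + 0.58·0.084904 = 0.40048.

$0.400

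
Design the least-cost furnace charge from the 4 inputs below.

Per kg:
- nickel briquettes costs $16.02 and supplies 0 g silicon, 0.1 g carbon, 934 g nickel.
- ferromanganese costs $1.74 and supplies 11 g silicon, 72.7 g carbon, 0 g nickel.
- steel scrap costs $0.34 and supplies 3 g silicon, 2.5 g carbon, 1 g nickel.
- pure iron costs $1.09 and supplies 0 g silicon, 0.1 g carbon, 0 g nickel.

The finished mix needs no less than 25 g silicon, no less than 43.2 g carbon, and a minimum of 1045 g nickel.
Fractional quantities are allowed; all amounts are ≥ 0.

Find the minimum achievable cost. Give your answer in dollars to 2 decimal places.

Let x1 = kg of nickel briquettes, x2 = kg of ferromanganese, x3 = kg of steel scrap, x4 = kg of pure iron.
Minimise 16.02x1 + 1.74x2 + 0.34x3 + 1.09x4 subject to:
  11x2 + 3x3 ≥ 25   (silicon)
  0.1x1 + 72.7x2 + 2.5x3 + 0.1x4 ≥ 43.2   (carbon)
  934x1 + 1x3 ≥ 1045   (nickel)
  x1, x2, x3, x4 ≥ 0.
The cheapest feasible vertex uses only nickel briquettes, ferromanganese, steel scrap; pure iron is not used. The silicon, carbon, nickel requirements are met with equality.
Solving gives x1 = 1.1113, x2 = 0.3503, x3 = 7.0489.
Objective = 16.02·1.1113 + 1.74·0.3503 + 0.34·7.0489 = 20.8092.

$20.81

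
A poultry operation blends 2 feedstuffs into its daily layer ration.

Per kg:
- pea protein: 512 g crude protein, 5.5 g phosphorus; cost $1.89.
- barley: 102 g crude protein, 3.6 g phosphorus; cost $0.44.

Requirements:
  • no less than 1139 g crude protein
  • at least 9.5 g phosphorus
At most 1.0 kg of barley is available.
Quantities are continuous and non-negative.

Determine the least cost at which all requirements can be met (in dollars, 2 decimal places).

Treat it as an LP. Let x1 = kg of pea protein, x2 = kg of barley.
Minimize 1.89x1 + 0.44x2 subject to:
  512x1 + 102x2 ≥ 1139   (crude protein)
  5.5x1 + 3.6x2 ≥ 9.5   (phosphorus)
  x2 ≤ 1
  x1, x2 ≥ 0.
At the optimum only pea protein is positive (barley = 0). Binding constraint: crude protein.
Optimal quantities: pea protein = 2.2246 kg.
Cost = 1.89·2.2246 = 4.2045.

$4.20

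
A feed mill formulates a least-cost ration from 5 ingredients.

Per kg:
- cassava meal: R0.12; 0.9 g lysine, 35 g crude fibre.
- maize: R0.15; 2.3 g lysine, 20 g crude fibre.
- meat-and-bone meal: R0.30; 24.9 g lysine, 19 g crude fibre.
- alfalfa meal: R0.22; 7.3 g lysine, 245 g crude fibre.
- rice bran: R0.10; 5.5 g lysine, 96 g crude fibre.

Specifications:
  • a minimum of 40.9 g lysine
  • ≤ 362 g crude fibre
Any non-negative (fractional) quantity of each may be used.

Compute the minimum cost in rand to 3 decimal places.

R0.493

This is a linear program. Let x1 = kg of cassava meal, x2 = kg of maize, x3 = kg of meat-and-bone meal, x4 = kg of alfalfa meal, x5 = kg of rice bran.
Minimize 0.12x1 + 0.15x2 + 0.3x3 + 0.22x4 + 0.1x5 with:
  0.9x1 + 2.3x2 + 24.9x3 + 7.3x4 + 5.5x5 ≥ 40.9   (lysine)
  35x1 + 20x2 + 19x3 + 245x4 + 96x5 ≤ 362   (crude fibre)
  x1, x2, x3, x4, x5 ≥ 0.
The minimum-cost mix takes nothing from cassava meal, maize, alfalfa meal, rice bran — only meat-and-bone meal. There the lysine constraint is tight.
That vertex is x3 = 1.643.
Objective = 0.3·1.643 = 0.49290.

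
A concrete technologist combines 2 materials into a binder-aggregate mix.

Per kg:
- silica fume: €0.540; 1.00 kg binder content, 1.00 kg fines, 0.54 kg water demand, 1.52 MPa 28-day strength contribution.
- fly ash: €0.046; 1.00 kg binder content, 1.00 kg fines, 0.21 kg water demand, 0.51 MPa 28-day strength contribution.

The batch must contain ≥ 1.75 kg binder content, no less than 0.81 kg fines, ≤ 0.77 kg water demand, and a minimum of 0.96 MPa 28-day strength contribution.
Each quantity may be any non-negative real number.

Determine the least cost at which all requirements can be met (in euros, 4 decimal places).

€0.0866

Let x1 = kg of silica fume, x2 = kg of fly ash.
min 0.54x1 + 0.046x2 subject to:
  1x1 + 1x2 ≥ 1.75   (binder content)
  1x1 + 1x2 ≥ 0.81   (fines)
  0.54x1 + 0.21x2 ≤ 0.77   (water demand)
  1.52x1 + 0.51x2 ≥ 0.96   (28-day strength contribution)
  x1, x2 ≥ 0.
The cheapest feasible vertex uses only fly ash; silica fume is not used. Binding constraint: 28-day strength contribution.
That vertex is x2 = 1.882.
Hence cost = 0.046·1.882 = €0.086572.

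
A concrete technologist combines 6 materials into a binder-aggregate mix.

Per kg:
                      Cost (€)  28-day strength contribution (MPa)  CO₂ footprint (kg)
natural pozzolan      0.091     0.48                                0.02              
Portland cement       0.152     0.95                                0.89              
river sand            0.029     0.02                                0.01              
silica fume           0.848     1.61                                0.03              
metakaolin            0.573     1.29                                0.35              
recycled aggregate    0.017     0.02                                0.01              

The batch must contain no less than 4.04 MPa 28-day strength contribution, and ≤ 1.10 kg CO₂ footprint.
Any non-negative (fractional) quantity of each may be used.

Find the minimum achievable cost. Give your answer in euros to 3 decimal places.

€0.735

Let x1 = kg of natural pozzolan, x2 = kg of Portland cement, x3 = kg of river sand, x4 = kg of silica fume, x5 = kg of metakaolin, x6 = kg of recycled aggregate.
min 0.091x1 + 0.152x2 + 0.029x3 + 0.848x4 + 0.573x5 + 0.017x6 s.t.:
  0.48x1 + 0.95x2 + 0.02x3 + 1.61x4 + 1.29x5 + 0.02x6 ≥ 4.04   (28-day strength contribution)
  0.02x1 + 0.89x2 + 0.01x3 + 0.03x4 + 0.35x5 + 0.01x6 ≤ 1.1   (CO₂ footprint)
  x1, x2, x3, x4, x5, x6 ≥ 0.
At the optimum only natural pozzolan, Portland cement are positive (river sand, silica fume, metakaolin, recycled aggregate = 0). There the 28-day strength contribution and CO₂ footprint constraints are tight.
Optimal quantities: natural pozzolan = 6.248 kg, Portland cement = 1.096 kg.
Total cost: 0.091·6.248 + 0.152·1.096 = 0.73516.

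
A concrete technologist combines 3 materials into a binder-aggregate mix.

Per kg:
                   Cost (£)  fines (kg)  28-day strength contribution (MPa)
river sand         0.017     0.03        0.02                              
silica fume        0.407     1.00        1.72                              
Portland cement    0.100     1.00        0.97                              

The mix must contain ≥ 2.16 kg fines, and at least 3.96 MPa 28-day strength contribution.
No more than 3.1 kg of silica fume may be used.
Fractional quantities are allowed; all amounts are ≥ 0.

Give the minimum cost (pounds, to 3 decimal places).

This is a linear program. Let x1 = kg of river sand, x2 = kg of silica fume, x3 = kg of Portland cement.
min 0.017x1 + 0.407x2 + 0.1x3 s.t.:
  0.03x1 + 1x2 + 1x3 ≥ 2.16   (fines)
  0.02x1 + 1.72x2 + 0.97x3 ≥ 3.96   (28-day strength contribution)
  x2 ≤ 3.1
  x1, x2, x3 ≥ 0.
At the optimum only Portland cement is positive (river sand, silica fume = 0). There the 28-day strength contribution constraint is tight.
So Portland cement = 4.082 kg.
Objective = 0.1·4.082 = 0.40820.

£0.408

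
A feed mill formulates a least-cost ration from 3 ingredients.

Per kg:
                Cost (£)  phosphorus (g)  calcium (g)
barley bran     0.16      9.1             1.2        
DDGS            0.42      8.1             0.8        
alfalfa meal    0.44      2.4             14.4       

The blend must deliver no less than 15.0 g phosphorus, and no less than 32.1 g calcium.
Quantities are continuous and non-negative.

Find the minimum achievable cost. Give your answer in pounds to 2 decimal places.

Let x1 = kg of barley bran, x2 = kg of DDGS, x3 = kg of alfalfa meal.
min 0.16x1 + 0.42x2 + 0.44x3 with:
  9.1x1 + 8.1x2 + 2.4x3 ≥ 15   (phosphorus)
  1.2x1 + 0.8x2 + 14.4x3 ≥ 32.1   (calcium)
  x1, x2, x3 ≥ 0.
The cheapest feasible vertex uses only barley bran, alfalfa meal; DDGS is not used. The phosphorus and calcium requirements are met with equality.
That vertex is x1 = 1.084, x3 = 2.139.
Total cost: 0.16·1.084 + 0.44·2.139 = 1.1146.

£1.11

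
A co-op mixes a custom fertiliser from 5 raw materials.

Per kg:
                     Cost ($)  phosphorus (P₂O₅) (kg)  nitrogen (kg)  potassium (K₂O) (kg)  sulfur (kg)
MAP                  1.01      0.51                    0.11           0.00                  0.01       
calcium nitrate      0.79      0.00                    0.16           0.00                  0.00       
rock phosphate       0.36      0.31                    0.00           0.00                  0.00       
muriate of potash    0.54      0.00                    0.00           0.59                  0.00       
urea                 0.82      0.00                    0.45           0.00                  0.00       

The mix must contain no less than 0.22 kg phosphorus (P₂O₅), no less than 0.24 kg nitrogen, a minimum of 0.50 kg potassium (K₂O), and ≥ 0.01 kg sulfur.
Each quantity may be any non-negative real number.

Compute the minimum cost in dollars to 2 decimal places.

$1.70

This is a linear program. Let x1 = kg of MAP, x2 = kg of calcium nitrate, x3 = kg of rock phosphate, x4 = kg of muriate of potash, x5 = kg of urea.
min 1.01x1 + 0.79x2 + 0.36x3 + 0.54x4 + 0.82x5 with:
  0.51x1 + 0.31x3 ≥ 0.22   (phosphorus (P₂O₅))
  0.11x1 + 0.16x2 + 0.45x5 ≥ 0.24   (nitrogen)
  0.59x4 ≥ 0.5   (potassium (K₂O))
  0.01x1 ≥ 0.01   (sulfur)
  x1, x2, x3, x4, x5 ≥ 0.
The cheapest feasible vertex uses only MAP, muriate of potash, urea; calcium nitrate, rock phosphate are not used. Binding constraints: nitrogen, potassium (K₂O), sulfur.
Optimal quantities: MAP = 1 kg, muriate of potash = 0.8475 kg, urea = 0.2889 kg.
Objective = 1.01·1 + 0.54·0.8475 + 0.82·0.2889 = 1.7045.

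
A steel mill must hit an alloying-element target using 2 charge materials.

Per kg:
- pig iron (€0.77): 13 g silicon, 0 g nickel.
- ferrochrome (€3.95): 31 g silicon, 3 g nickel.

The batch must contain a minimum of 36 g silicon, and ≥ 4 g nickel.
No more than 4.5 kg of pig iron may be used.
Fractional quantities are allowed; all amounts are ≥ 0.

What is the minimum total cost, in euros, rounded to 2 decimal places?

Set it up as a linear program. Let x1 = kg of pig iron, x2 = kg of ferrochrome.
Minimise 0.77x1 + 3.95x2 s.t.:
  13x1 + 31x2 ≥ 36   (silicon)
  3x2 ≥ 4   (nickel)
  x1 ≤ 4.5
  x1, x2 ≥ 0.
The minimum-cost mix takes nothing from pig iron — only ferrochrome. There the nickel constraint is tight.
So ferrochrome = 1.333 kg.
Cost = 3.95·1.333 = 5.2654.

€5.27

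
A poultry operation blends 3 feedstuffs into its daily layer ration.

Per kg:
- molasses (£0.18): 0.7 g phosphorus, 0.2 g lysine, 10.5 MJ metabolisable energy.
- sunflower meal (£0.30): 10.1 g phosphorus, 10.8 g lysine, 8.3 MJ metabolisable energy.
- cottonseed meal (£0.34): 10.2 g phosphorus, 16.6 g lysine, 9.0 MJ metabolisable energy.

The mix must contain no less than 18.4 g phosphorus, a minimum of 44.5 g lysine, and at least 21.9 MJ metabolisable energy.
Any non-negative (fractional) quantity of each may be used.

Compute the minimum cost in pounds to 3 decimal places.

Let x1 = kg of molasses, x2 = kg of sunflower meal, x3 = kg of cottonseed meal.
Minimise 0.18x1 + 0.3x2 + 0.34x3 subject to:
  0.7x1 + 10.1x2 + 10.2x3 ≥ 18.4   (phosphorus)
  0.2x1 + 10.8x2 + 16.6x3 ≥ 44.5   (lysine)
  10.5x1 + 8.3x2 + 9x3 ≥ 21.9   (metabolisable energy)
  x1, x2, x3 ≥ 0.
The optimal basis is {cottonseed meal}; molasses, sunflower meal drop out. Binding constraint: lysine.
So cottonseed meal = 2.6807 kg.
Cost = 0.34·2.6807 = 0.91144.

£0.911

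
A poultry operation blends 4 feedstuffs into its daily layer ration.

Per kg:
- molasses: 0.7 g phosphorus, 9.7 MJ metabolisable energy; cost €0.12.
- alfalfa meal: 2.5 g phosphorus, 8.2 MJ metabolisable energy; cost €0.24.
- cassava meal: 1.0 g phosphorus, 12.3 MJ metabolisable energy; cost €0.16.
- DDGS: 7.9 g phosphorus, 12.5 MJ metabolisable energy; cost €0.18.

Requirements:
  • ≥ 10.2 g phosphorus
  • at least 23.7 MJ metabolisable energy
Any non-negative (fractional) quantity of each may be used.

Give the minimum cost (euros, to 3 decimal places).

€0.324

Let x1 = kg of molasses, x2 = kg of alfalfa meal, x3 = kg of cassava meal, x4 = kg of DDGS.
min 0.12x1 + 0.24x2 + 0.16x3 + 0.18x4 subject to:
  0.7x1 + 2.5x2 + 1x3 + 7.9x4 ≥ 10.2   (phosphorus)
  9.7x1 + 8.2x2 + 12.3x3 + 12.5x4 ≥ 23.7   (metabolisable energy)
  x1, x2, x3, x4 ≥ 0.
The optimal basis is {molasses, DDGS}; alfalfa meal, cassava meal drop out. There the phosphorus and metabolisable energy constraints are tight.
So molasses = 0.8799 kg, DDGS = 1.213 kg.
Objective = 0.12·0.8799 + 0.18·1.213 = 0.32393.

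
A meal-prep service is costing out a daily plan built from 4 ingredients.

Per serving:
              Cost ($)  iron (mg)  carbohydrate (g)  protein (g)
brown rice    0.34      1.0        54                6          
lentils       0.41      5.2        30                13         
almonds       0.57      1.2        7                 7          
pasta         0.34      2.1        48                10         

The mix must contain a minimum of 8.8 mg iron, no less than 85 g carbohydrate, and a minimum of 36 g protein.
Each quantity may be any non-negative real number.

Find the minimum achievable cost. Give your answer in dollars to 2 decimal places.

$1.14

Treat it as an LP. Let x1 = servings of brown rice, x2 = servings of lentils, x3 = servings of almonds, x4 = servings of pasta.
Minimize 0.34x1 + 0.41x2 + 0.57x3 + 0.34x4 subject to:
  1x1 + 5.2x2 + 1.2x3 + 2.1x4 ≥ 8.8   (iron)
  54x1 + 30x2 + 7x3 + 48x4 ≥ 85   (carbohydrate)
  6x1 + 13x2 + 7x3 + 10x4 ≥ 36   (protein)
  x1, x2, x3, x4 ≥ 0.
The optimal basis is {lentils, pasta}; brown rice, almonds drop out. There the carbohydrate and protein constraints are tight.
So lentils = 2.71 servings, pasta = 0.07716 servings.
Hence cost = 0.41·2.71 + 0.34·0.07716 = $1.1373.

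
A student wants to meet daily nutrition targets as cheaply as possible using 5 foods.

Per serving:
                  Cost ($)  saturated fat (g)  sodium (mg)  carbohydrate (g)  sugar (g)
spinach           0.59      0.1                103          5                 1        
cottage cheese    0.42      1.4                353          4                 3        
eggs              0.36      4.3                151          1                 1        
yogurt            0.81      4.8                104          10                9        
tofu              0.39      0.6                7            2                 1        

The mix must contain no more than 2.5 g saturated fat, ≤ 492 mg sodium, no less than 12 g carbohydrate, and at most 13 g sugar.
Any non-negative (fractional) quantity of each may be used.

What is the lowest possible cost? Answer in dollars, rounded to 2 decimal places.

Treat it as an LP. Let x1 = servings of spinach, x2 = servings of cottage cheese, x3 = servings of eggs, x4 = servings of yogurt, x5 = servings of tofu.
Minimise 0.59x1 + 0.42x2 + 0.36x3 + 0.81x4 + 0.39x5 subject to:
  0.1x1 + 1.4x2 + 4.3x3 + 4.8x4 + 0.6x5 ≤ 2.5   (saturated fat)
  103x1 + 353x2 + 151x3 + 104x4 + 7x5 ≤ 492   (sodium)
  5x1 + 4x2 + 1x3 + 10x4 + 2x5 ≥ 12   (carbohydrate)
  1x1 + 3x2 + 1x3 + 9x4 + 1x5 ≤ 13   (sugar)
  x1, x2, x3, x4, x5 ≥ 0.
The cheapest feasible vertex uses only spinach, yogurt; cottage cheese, eggs, tofu are not used. There the saturated fat and carbohydrate constraints are tight.
Optimal quantities: spinach = 1.417 servings, yogurt = 0.4913 servings.
Total cost: 0.59·1.417 + 0.81·0.4913 = 1.2340.

$1.23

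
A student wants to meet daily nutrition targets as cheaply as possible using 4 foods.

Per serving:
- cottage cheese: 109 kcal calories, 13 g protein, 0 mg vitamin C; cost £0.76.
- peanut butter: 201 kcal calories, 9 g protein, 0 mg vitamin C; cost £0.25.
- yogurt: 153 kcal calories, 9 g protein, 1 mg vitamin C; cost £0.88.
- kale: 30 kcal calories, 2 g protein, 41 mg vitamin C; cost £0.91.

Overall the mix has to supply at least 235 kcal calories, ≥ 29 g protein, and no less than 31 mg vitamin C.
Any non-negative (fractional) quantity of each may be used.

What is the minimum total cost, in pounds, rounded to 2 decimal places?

This is a linear program. Let x1 = servings of cottage cheese, x2 = servings of peanut butter, x3 = servings of yogurt, x4 = servings of kale.
Minimize 0.76x1 + 0.25x2 + 0.88x3 + 0.91x4 subject to:
  109x1 + 201x2 + 153x3 + 30x4 ≥ 235   (calories)
  13x1 + 9x2 + 9x3 + 2x4 ≥ 29   (protein)
  1x3 + 41x4 ≥ 31   (vitamin C)
  x1, x2, x3, x4 ≥ 0.
At the optimum only peanut butter, kale are positive (cottage cheese, yogurt = 0). There the protein and vitamin C constraints are tight.
Solving gives x2 = 3.054, x4 = 0.7561.
Hence cost = 0.25·3.054 + 0.91·0.7561 = £1.4516.

£1.45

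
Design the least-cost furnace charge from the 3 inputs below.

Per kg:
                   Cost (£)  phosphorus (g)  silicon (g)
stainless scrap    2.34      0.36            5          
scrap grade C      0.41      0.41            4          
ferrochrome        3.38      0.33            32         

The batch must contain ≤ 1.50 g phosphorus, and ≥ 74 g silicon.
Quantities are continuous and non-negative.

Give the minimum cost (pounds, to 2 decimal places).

Set it up as a linear program. Let x1 = kg of stainless scrap, x2 = kg of scrap grade C, x3 = kg of ferrochrome.
Minimise 2.34x1 + 0.41x2 + 3.38x3 s.t.:
  0.36x1 + 0.41x2 + 0.33x3 ≤ 1.5   (phosphorus)
  5x1 + 4x2 + 32x3 ≥ 74   (silicon)
  x1, x2, x3 ≥ 0.
The optimal basis is {scrap grade C, ferrochrome}; stainless scrap drops out. Binding constraints: phosphorus and silicon.
So scrap grade C = 1.998 kg, ferrochrome = 2.063 kg.
Cost = 0.41·1.998 + 3.38·2.063 = 7.7921.

£7.79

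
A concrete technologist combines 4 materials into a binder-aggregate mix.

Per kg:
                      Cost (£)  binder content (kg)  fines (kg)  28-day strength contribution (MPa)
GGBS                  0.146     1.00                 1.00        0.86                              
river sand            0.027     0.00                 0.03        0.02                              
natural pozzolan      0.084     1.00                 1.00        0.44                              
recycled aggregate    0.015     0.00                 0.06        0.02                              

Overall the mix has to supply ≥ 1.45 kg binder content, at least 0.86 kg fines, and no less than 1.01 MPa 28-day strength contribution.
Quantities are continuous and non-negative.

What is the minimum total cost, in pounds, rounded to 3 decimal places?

£0.177

Treat it as an LP. Let x1 = kg of GGBS, x2 = kg of river sand, x3 = kg of natural pozzolan, x4 = kg of recycled aggregate.
Minimise 0.146x1 + 0.027x2 + 0.084x3 + 0.015x4 s.t.:
  1x1 + 1x3 ≥ 1.45   (binder content)
  1x1 + 0.03x2 + 1x3 + 0.06x4 ≥ 0.86   (fines)
  0.86x1 + 0.02x2 + 0.44x3 + 0.02x4 ≥ 1.01   (28-day strength contribution)
  x1, x2, x3, x4 ≥ 0.
At the optimum only GGBS, natural pozzolan are positive (river sand, recycled aggregate = 0). Binding constraints: binder content and 28-day strength contribution.
Optimal quantities: GGBS = 0.8857 kg, natural pozzolan = 0.5643 kg.
Total cost: 0.146·0.8857 + 0.084·0.5643 = 0.17671.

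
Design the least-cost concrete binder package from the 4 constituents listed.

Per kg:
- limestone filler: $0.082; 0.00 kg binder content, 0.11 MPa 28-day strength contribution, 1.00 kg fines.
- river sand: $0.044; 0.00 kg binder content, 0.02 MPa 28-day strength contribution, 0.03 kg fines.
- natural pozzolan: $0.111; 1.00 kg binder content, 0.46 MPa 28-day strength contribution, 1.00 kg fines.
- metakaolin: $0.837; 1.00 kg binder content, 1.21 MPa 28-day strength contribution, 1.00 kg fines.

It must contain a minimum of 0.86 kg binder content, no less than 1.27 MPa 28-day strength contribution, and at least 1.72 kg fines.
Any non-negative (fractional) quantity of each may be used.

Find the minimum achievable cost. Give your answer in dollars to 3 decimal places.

$0.306

Let x1 = kg of limestone filler, x2 = kg of river sand, x3 = kg of natural pozzolan, x4 = kg of metakaolin.
Minimise 0.082x1 + 0.044x2 + 0.111x3 + 0.837x4 subject to:
  1x3 + 1x4 ≥ 0.86   (binder content)
  0.11x1 + 0.02x2 + 0.46x3 + 1.21x4 ≥ 1.27   (28-day strength contribution)
  1x1 + 0.03x2 + 1x3 + 1x4 ≥ 1.72   (fines)
  x1, x2, x3, x4 ≥ 0.
The cheapest feasible vertex uses only natural pozzolan; limestone filler, river sand, metakaolin are not used. Binding constraint: 28-day strength contribution.
Optimal quantities: natural pozzolan = 2.761 kg.
Hence cost = 0.111·2.761 = $0.30647.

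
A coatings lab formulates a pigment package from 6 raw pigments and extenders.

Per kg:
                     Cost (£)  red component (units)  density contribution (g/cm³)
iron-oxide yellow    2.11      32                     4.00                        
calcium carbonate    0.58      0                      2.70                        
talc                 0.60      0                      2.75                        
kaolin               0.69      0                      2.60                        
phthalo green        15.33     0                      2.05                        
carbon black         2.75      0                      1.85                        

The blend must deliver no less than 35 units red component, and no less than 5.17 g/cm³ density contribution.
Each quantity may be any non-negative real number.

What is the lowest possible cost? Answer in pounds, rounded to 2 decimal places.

£2.48

Let x1 = kg of iron-oxide yellow, x2 = kg of calcium carbonate, x3 = kg of talc, x4 = kg of kaolin, x5 = kg of phthalo green, x6 = kg of carbon black.
Minimise 2.11x1 + 0.58x2 + 0.6x3 + 0.69x4 + 15.33x5 + 2.75x6 s.t.:
  32x1 ≥ 35   (red component)
  4x1 + 2.7x2 + 2.75x3 + 2.6x4 + 2.05x5 + 1.85x6 ≥ 5.17   (density contribution)
  x1, x2, x3, x4, x5, x6 ≥ 0.
The optimal basis is {iron-oxide yellow, calcium carbonate}; talc, kaolin, phthalo green, carbon black drop out. The red component and density contribution requirements are met with equality.
So iron-oxide yellow = 1.094 kg, calcium carbonate = 0.2944 kg.
Total cost: 2.11·1.094 + 0.58·0.2944 = 2.4791.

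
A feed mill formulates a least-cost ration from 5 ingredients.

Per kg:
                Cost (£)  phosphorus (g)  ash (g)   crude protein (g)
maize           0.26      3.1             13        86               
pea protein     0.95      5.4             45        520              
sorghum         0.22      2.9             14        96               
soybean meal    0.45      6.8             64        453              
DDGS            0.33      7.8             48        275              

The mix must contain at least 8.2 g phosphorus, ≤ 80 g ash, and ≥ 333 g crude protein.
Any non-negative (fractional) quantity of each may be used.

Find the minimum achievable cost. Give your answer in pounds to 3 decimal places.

Let x1 = kg of maize, x2 = kg of pea protein, x3 = kg of sorghum, x4 = kg of soybean meal, x5 = kg of DDGS.
Minimise 0.26x1 + 0.95x2 + 0.22x3 + 0.45x4 + 0.33x5 subject to:
  3.1x1 + 5.4x2 + 2.9x3 + 6.8x4 + 7.8x5 ≥ 8.2   (phosphorus)
  13x1 + 45x2 + 14x3 + 64x4 + 48x5 ≤ 80   (ash)
  86x1 + 520x2 + 96x3 + 453x4 + 275x5 ≥ 333   (crude protein)
  x1, x2, x3, x4, x5 ≥ 0.
The optimal basis is {soybean meal, DDGS}; maize, pea protein, sorghum drop out. The phosphorus and crude protein requirements are met with equality.
Optimal quantities: soybean meal = 0.2058 kg, DDGS = 0.8718 kg.
Total cost: 0.45·0.2058 + 0.33·0.8718 = 0.38030.

£0.380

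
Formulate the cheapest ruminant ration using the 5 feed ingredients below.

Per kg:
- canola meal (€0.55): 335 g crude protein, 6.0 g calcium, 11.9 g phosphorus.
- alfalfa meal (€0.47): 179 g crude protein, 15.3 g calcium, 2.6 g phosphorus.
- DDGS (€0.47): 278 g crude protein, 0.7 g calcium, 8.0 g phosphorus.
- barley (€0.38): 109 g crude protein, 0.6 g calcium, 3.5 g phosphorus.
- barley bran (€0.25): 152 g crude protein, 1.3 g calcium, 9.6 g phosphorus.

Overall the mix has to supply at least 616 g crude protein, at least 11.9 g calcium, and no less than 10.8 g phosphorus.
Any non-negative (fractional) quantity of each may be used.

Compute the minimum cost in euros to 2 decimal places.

This is a linear program. Let x1 = kg of canola meal, x2 = kg of alfalfa meal, x3 = kg of DDGS, x4 = kg of barley, x5 = kg of barley bran.
min 0.55x1 + 0.47x2 + 0.47x3 + 0.38x4 + 0.25x5 s.t.:
  335x1 + 179x2 + 278x3 + 109x4 + 152x5 ≥ 616   (crude protein)
  6x1 + 15.3x2 + 0.7x3 + 0.6x4 + 1.3x5 ≥ 11.9   (calcium)
  11.9x1 + 2.6x2 + 8x3 + 3.5x4 + 9.6x5 ≥ 10.8   (phosphorus)
  x1, x2, x3, x4, x5 ≥ 0.
The minimum-cost mix takes nothing from DDGS, barley, barley bran — only canola meal, alfalfa meal. The crude protein and calcium requirements are met with equality.
Solving gives x1 = 1.8, x2 = 0.0717.
Cost = 0.55·1.8 + 0.47·0.0717 = 1.0237.

€1.02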